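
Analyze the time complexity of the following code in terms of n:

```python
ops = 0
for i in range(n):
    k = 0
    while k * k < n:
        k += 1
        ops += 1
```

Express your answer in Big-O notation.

Each loop level contributes: n × √n. Multiplying the contributions gives O(n√n).

Answer: O(n√n)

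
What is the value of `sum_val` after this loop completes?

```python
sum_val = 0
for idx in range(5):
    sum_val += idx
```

Sum of 0 to 4 = 10
`sum_val` takes the values: 0 → 1 → 3 → 6 → 10

Answer: 10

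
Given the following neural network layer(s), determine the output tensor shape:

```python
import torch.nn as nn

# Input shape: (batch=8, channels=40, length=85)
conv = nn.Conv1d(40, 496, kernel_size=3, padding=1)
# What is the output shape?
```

Input: (8, 40, 85) -> Output: (8, 496, 85)

Answer: (8, 496, 85)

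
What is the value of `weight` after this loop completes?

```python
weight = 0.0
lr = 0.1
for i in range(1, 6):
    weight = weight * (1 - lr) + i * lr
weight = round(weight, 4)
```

Moving average with lr=0.1
`weight` takes the values: 0.0 → 0.1 → 0.29 → 0.561 → 0.9049 → 1.31441 → 1.3144

Answer: 1.3144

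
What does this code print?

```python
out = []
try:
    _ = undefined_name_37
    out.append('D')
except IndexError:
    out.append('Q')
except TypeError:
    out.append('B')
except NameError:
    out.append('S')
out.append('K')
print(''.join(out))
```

Execution trace: 'S' (except NameError) → 'K' (after the try/except). Output: SK

Answer: SK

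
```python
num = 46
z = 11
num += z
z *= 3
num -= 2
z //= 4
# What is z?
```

Trace:
`num = 46` → num = 46
`z = 11` → z = 11
`num += z` → num = 57
`z *= 3` → z = 33
`num -= 2` → num = 55
`z //= 4` → z = 8
So z = 8

Answer: 8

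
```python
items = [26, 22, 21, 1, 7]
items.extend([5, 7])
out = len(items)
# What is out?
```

Trace:
`items = [26, 22, 21, 1, 7]` → items = [26, 22, 21, 1, 7]
`items.extend([5, 7])` → items = [26, 22, 21, 1, 7, 5, 7]
`out = len(items)` → out = 7
So out = 7

Answer: 7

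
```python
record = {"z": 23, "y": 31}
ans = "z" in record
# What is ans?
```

Trace:
`record = {"z": 23, "y": 31}` → record = {'z': 23, 'y': 31}
`ans = "z" in record` → ans = True
So ans = True

Answer: True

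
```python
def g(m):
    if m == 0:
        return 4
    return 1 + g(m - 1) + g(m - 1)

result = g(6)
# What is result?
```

g(m) = 1 + 2·g(m-1), g(0)=4. Closed form: (4+1)·2^6 - 1 = 319.

Answer: 319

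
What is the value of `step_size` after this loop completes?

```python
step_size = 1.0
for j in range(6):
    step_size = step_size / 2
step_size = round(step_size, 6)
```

Halving LR 6 times: 1 / 2^6
`step_size` takes the values: 1.0 → 0.5 → 0.25 → 0.125 → 0.0625 → 0.03125 → 0.015625

Answer: 0.015625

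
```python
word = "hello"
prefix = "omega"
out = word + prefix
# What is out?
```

Trace:
`word = "hello"` → word = 'hello'
`prefix = "omega"` → prefix = 'omega'
`out = word + prefix` → out = 'helloomega'
So out = 'helloomega'

Answer: 'helloomega'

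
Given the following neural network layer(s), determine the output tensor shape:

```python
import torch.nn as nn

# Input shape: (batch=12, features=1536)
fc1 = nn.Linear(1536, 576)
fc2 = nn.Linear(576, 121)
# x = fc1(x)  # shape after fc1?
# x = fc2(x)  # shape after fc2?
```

Input: (12, 1536) -> after fc1: (12, 576) -> Output: (12, 121)

Answer: (12, 121)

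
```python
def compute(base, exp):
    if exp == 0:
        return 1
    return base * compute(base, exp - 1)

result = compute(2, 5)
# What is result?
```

compute(2, 5) = 2 * 2 * 2 * 2 * 2 = 32

Answer: 32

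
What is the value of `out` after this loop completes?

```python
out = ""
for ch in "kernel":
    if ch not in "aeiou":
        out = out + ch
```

Remove vowels from 'kernel'
`out` takes the values: "" → "k" → "kr" → "krn" → "krnl"

Answer: "krnl"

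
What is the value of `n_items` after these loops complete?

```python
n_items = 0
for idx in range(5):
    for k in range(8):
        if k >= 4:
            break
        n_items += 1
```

Inner breaks at 4, outer runs 5 times
`n_items` takes the values: 0 → 1 → 2 → 3 → 4 → 5 → 6 → 7 → 8 → 9 → 10 → 11 → 12 → 13 → 14 → 15 → 16 → 17 → 18 → 19 → 20

Answer: 20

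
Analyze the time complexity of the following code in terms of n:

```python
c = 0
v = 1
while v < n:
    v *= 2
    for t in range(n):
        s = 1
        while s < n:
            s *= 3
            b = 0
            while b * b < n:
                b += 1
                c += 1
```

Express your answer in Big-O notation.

Each loop level contributes: log n × n × log n × √n. Multiplying the contributions gives O(n√n log² n).

Answer: O(n√n log² n)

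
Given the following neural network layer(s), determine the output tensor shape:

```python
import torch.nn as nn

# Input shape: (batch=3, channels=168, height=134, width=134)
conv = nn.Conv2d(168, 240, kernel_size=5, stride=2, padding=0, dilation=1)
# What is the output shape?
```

Input: (3, 168, 134, 134) -> Output: (3, 240, 65, 65)

Answer: (3, 240, 65, 65)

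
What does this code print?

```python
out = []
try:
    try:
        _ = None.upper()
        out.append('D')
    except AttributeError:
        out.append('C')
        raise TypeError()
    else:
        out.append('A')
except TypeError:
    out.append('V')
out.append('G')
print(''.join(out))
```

Execution trace: 'C' (inner except AttributeError) → 'V' (outer except TypeError) → 'G' (after the try/except). Output: CVG

Answer: CVG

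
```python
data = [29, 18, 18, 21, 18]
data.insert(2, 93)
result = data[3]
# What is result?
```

Trace:
`data = [29, 18, 18, 21, 18]` → data = [29, 18, 18, 21, 18]
`data.insert(2, 93)` → data = [29, 18, 93, 18, 21, 18]
`result = data[3]` → result = 18
So result = 18

Answer: 18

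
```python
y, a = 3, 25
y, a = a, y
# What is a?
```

Trace:
`y, a = 3, 25` → y = 3; a = 25
`y, a = a, y` → y = 25; a = 3
So a = 3

Answer: 3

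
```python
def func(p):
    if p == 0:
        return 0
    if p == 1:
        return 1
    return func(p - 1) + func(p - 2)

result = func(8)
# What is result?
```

Build up from base cases: func(0)=0, func(1)=1, func(2)=1, func(3)=2, func(4)=3, func(5)=5, func(6)=8, ..., func(8)=21

Answer: 21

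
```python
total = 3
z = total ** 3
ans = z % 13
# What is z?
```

Trace:
`total = 3` → total = 3
`z = total ** 3` → z = 27
`ans = z % 13` → ans = 1
So z = 27

Answer: 27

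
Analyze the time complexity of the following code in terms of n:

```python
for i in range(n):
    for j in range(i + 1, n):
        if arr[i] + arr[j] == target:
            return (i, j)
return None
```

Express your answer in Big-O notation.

This is Two sum brute force. Time complexity: O(n²).

Answer: O(n²)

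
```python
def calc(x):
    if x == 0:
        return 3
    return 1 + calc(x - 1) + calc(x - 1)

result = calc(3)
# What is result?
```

calc(x) = 1 + 2·calc(x-1), calc(0)=3. Closed form: (3+1)·2^3 - 1 = 31.

Answer: 31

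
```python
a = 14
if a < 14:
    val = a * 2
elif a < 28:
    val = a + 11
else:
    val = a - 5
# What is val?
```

Trace:
`a = 14` → a = 14
`if a < 14: ...` → a < 14 is False, a < 28 is True → val = 25
So val = 25

Answer: 25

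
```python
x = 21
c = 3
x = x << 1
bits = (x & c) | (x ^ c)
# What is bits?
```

Trace:
`x = 21` → x = 21
`c = 3` → c = 3
`x = x << 1` → x = 42
`bits = (x & c) | (x ^ c)` → bits = 43
So bits = 43

Answer: 43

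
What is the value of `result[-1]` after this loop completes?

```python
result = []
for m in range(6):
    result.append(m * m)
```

Last element of squares 0 to 5
`result` takes the values: [] → [0] → [0, 1] → [0, 1, 4] → [0, 1, 4, 9] → [0, 1, 4, 9, 16] → [0, 1, 4, 9, 16, 25]
So `result[-1]` = 25

Answer: 25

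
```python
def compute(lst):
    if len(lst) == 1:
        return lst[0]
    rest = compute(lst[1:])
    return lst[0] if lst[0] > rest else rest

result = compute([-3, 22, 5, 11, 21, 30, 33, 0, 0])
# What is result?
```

Recursive max over [-3, 22, 5, 11, 21, 30, 33, 0, 0] = 33

Answer: 33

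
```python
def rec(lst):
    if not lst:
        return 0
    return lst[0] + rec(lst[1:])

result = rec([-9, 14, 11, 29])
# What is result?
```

(-9) + 14 + 11 + 29 + 0 = 45

Answer: 45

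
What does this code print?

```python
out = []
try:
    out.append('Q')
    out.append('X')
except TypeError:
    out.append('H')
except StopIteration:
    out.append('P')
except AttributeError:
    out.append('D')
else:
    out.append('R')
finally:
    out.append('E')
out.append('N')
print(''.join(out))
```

Execution trace: 'Q' (try body) → 'X' (try body, no exception) → 'R' (else) → 'E' (finally) → 'N' (after the try/except). Output: QXREN

Answer: QXREN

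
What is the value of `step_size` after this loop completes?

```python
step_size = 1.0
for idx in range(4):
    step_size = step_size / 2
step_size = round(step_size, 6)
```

Halving LR 4 times: 1 / 2^4
`step_size` takes the values: 1.0 → 0.5 → 0.25 → 0.125 → 0.0625

Answer: 0.0625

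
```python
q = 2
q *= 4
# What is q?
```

Trace:
`q = 2` → q = 2
`q *= 4` → q = 8
So q = 8

Answer: 8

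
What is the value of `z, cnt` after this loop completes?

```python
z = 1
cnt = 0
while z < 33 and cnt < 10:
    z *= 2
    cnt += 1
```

Double until >= 33 or 10 iterations
`z, cnt` takes the values: (1, 0) → (2, 0) → (2, 1) → (4, 1) → (4, 2) → (8, 2) → (8, 3) → (16, 3) → (16, 4) → (32, 4) → (32, 5) → (64, 5) → (64, 6)

Answer: 64, 6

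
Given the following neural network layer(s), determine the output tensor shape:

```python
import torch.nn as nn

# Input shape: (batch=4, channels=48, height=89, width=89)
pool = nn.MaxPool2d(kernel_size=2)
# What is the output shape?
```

Input: (4, 48, 89, 89) -> Output: (4, 48, 44, 44)

Answer: (4, 48, 44, 44)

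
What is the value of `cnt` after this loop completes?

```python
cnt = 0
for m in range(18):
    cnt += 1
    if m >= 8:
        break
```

Loop breaks when m reaches 8, cnt is 9
`cnt` takes the values: 0 → 1 → 2 → 3 → 4 → 5 → 6 → 7 → 8 → 9

Answer: 9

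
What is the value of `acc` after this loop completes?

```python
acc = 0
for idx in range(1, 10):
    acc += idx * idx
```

Sum of squares 1² to 9² = 285
`acc` takes the values: 0 → 1 → 5 → 14 → 30 → 55 → 91 → 140 → 204 → 285

Answer: 285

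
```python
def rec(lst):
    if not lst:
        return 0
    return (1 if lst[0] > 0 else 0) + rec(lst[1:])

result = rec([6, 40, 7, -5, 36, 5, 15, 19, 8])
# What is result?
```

Count of positive elements in [6, 40, 7, -5, 36, 5, 15, 19, 8] = 8

Answer: 8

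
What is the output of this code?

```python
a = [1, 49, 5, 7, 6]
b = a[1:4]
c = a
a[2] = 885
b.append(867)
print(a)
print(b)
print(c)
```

Key concept: slice vs alias.
Step by step:
`a = [1, 49, 5, 7, 6]` → a = [1, 49, 5, 7, 6]
`b = a[1:4]` → b = [49, 5, 7]
`c = a` → c = [1, 49, 5, 7, 6] (same object as a)
`a[2] = 885` → a = [1, 49, 885, 7, 6] (same object as c); c = [1, 49, 885, 7, 6] (same object as a)
`b.append(867)` → b = [49, 5, 7, 867]
`print(a)` → prints [1, 49, 885, 7, 6]
`print(b)` → prints [49, 5, 7, 867]
`print(c)` → prints [1, 49, 885, 7, 6]

Answer:
[1, 49, 885, 7, 6]
[49, 5, 7, 867]
[1, 49, 885, 7, 6]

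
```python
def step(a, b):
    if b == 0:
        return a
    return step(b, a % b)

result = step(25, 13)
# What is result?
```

step(25, 13) -> step(13, 12) -> step(12, 1) -> step(1, 0) -> 1

Answer: 1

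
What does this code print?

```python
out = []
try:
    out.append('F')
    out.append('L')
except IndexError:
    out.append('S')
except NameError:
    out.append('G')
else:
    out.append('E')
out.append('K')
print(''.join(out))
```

Execution trace: 'F' (try body) → 'L' (try body, no exception) → 'E' (else) → 'K' (after the try/except). Output: FLEK

Answer: FLEK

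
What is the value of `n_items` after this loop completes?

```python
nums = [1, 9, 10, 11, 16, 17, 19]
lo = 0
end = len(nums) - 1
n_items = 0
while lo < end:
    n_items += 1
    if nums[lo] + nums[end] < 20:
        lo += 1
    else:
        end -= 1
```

Steps to find pair summing to 20
`n_items` takes the values: 0 → 1 → 2 → 3 → 4 → 5 → 6

Answer: 6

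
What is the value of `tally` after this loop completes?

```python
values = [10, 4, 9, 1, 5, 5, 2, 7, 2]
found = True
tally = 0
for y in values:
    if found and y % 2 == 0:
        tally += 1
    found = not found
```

Count even values at even positions
`tally` takes the values: 0 → 1 → 2 → 3

Answer: 3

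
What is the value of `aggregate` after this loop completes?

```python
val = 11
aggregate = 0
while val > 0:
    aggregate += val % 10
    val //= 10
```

Sum digits of 11
`aggregate` takes the values: 0 → 1 → 2

Answer: 2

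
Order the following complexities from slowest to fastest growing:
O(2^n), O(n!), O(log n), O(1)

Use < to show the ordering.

Ordered by growth rate: O(1) < O(log n) < O(2^n) < O(n!)

Answer: O(1) < O(log n) < O(2^n) < O(n!)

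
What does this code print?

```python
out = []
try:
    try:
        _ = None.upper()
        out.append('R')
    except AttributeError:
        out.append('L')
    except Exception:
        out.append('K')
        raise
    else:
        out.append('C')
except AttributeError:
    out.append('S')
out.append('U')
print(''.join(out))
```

Execution trace: 'L' (inner except AttributeError) → 'U' (after the try/except). Output: LU

Answer: LU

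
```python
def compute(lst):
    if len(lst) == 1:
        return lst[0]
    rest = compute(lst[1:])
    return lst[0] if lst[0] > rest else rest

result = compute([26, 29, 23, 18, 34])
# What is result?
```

Recursive max over [26, 29, 23, 18, 34] = 34

Answer: 34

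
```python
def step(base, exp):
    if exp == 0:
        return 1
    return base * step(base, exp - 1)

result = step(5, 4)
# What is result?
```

step(5, 4) = 5 * 5 * 5 * 5 = 625

Answer: 625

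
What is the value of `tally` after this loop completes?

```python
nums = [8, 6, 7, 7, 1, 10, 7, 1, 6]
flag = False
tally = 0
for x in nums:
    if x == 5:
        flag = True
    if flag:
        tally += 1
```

Count elements after first 5 in [8, 6, 7, 7, 1, 10, 7, 1, 6]
`tally` takes the values: 0

Answer: 0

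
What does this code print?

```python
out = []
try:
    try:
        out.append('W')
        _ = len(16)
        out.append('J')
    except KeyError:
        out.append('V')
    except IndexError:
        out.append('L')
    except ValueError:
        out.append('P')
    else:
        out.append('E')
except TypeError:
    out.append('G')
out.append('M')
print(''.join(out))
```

Execution trace: 'W' (try body) → 'G' (outer except TypeError) → 'M' (after the try/except). Output: WGM

Answer: WGM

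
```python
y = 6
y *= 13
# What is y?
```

Trace:
`y = 6` → y = 6
`y *= 13` → y = 78
So y = 78

Answer: 78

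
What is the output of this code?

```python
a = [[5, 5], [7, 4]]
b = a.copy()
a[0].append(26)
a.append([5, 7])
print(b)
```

Key concept: shallow copy with nested lists.
Step by step:
`a = [[5, 5], [7, 4]]` → a = [[5, 5], [7, 4]]
`b = a.copy()` → b = [[5, 5], [7, 4]]
`a[0].append(26)` → a = [[5, 5, 26], [7, 4]]; b = [[5, 5, 26], [7, 4]]
`a.append([5, 7])` → a = [[5, 5, 26], [7, 4], [5, 7]]
`print(b)` → prints [[5, 5, 26], [7, 4]]

Answer: [[5, 5, 26], [7, 4]]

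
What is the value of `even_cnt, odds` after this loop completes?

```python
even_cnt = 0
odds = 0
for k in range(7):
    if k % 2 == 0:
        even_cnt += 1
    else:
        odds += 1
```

Count evens and odds in range(7)
`even_cnt, odds` takes the values: (0, 0) → (1, 0) → (1, 1) → (2, 1) → (2, 2) → (3, 2) → (3, 3) → (4, 3)

Answer: 4, 3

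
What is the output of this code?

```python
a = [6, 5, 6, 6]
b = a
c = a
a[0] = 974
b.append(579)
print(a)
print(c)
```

Key concept: multiple aliases.
Step by step:
`a = [6, 5, 6, 6]` → a = [6, 5, 6, 6]
`b = a` → b = [6, 5, 6, 6] (same object as a)
`c = a` → c = [6, 5, 6, 6] (same object as a, b)
`a[0] = 974` → a = [974, 5, 6, 6] (same object as b, c); b = [974, 5, 6, 6] (same object as a, c); c = [974, 5, 6, 6] (same object as a, b)
`b.append(579)` → a = [974, 5, 6, 6, 579] (same object as b, c); b = [974, 5, 6, 6, 579] (same object as a, c); c = [974, 5, 6, 6, 579] (same object as a, b)
`print(a)` → prints [974, 5, 6, 6, 579]
`print(c)` → prints [974, 5, 6, 6, 579]

Answer:
[974, 5, 6, 6, 579]
[974, 5, 6, 6, 579]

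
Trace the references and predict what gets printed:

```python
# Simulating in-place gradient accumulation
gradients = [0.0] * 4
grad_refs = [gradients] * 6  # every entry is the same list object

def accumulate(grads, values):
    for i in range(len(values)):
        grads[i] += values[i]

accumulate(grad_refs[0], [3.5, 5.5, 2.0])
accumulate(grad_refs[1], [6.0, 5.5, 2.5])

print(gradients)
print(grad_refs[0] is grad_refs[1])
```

Key concept: gradient accumulation aliasing.
Step by step:
`gradients = [0.0] * 4` → gradients = [0.0, 0.0, 0.0, 0.0]
`grad_refs = [gradients] * 6` → grad_refs = [[0.0, 0.0, 0.0, 0.0], [0.0, 0.0, 0.0, 0.0], [0.0, 0.0, 0.0, 0.0], [0.0, 0.0, 0.0, 0.0], [0.0, 0.0, 0.0, 0.0], [0.0, 0.0, 0.0, 0.0]]
`accumulate(grad_refs[0], [3.5, 5.5, 2.0])` → gradients = [3.5, 5.5, 2.0, 0.0]; grad_refs = [[3.5, 5.5, 2.0, 0.0], [3.5, 5.5, 2.0, 0.0], [3.5, 5.5, 2.0, 0.0], [3.5, 5.5, 2.0, 0.0], [3.5, 5.5, 2.0, 0.0], [3.5, 5.5, 2.0, 0.0]]
`accumulate(grad_refs[1], [6.0, 5.5, 2.5])` → gradients = [9.5, 11.0, 4.5, 0.0]; grad_refs = [[9.5, 11.0, 4.5, 0.0], [9.5, 11.0, 4.5, 0.0], [9.5, 11.0, 4.5, 0.0], [9.5, 11.0, 4.5, 0.0], [9.5, 11.0, 4.5, 0.0], [9.5, 11.0, 4.5, 0.0]]
`print(gradients)` → prints [9.5, 11.0, 4.5, 0.0]
`print(grad_refs[0] is grad_refs[1])` → prints True

Answer:
[9.5, 11.0, 4.5, 0.0]
True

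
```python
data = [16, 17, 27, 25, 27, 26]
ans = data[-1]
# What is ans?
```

Trace:
`data = [16, 17, 27, 25, 27, 26]` → data = [16, 17, 27, 25, 27, 26]
`ans = data[-1]` → ans = 26
So ans = 26

Answer: 26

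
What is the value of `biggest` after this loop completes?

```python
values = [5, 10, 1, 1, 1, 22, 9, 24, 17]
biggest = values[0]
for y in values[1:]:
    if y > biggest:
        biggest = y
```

Maximum of [5, 10, 1, 1, 1, 22, 9, 24, 17]
`biggest` takes the values: 5 → 10 → 22 → 24

Answer: 24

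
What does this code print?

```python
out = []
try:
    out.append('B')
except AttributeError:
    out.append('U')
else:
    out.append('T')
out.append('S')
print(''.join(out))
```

Execution trace: 'B' (try body, no exception) → 'T' (else) → 'S' (after the try/except). Output: BTS

Answer: BTS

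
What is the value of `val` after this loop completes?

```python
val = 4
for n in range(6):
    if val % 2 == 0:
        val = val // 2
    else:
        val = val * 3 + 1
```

Collatz-style transformation from 4
`val` takes the values: 4 → 2 → 1 → 4 → 2 → 1 → 4

Answer: 4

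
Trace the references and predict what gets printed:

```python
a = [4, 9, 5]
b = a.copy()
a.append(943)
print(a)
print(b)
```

Key concept: list.copy() creates independent copy.
Step by step:
`a = [4, 9, 5]` → a = [4, 9, 5]
`b = a.copy()` → b = [4, 9, 5]
`a.append(943)` → a = [4, 9, 5, 943]
`print(a)` → prints [4, 9, 5, 943]
`print(b)` → prints [4, 9, 5]

Answer:
[4, 9, 5, 943]
[4, 9, 5]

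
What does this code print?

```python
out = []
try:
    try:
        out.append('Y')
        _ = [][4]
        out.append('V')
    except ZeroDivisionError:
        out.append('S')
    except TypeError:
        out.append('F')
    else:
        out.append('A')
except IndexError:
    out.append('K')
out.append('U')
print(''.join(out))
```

Execution trace: 'Y' (try body) → 'K' (outer except IndexError) → 'U' (after the try/except). Output: YKU

Answer: YKU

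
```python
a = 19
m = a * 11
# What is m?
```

Trace:
`a = 19` → a = 19
`m = a * 11` → m = 209
So m = 209

Answer: 209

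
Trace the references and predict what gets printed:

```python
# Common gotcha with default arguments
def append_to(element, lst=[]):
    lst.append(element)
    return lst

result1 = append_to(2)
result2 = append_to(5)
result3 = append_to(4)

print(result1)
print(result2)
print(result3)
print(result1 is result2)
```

Key concept: mutable default argument gotcha.
Step by step:
`result1 = append_to(2)` → result1 = [2]
`result2 = append_to(5)` → result1 = [2, 5] (same object as result2); result2 = [2, 5] (same object as result1)
`result3 = append_to(4)` → result1 = [2, 5, 4] (same object as result2, result3); result2 = [2, 5, 4] (same object as result1, result3); result3 = [2, 5, 4] (same object as result1, result2)
`print(result1)` → prints [2, 5, 4]
`print(result2)` → prints [2, 5, 4]
`print(result3)` → prints [2, 5, 4]
`print(result1 is result2)` → prints True

Answer:
[2, 5, 4]
[2, 5, 4]
[2, 5, 4]
True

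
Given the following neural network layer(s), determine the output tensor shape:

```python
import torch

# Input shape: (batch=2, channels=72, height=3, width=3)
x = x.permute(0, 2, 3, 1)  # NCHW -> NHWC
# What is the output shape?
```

Input: (2, 72, 3, 3) -> Output: (2, 3, 3, 72)

Answer: (2, 3, 3, 72)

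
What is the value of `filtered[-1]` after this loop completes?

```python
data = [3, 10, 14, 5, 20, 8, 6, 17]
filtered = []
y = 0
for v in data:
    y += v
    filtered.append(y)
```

Cumulative sum ends at 83
`filtered` takes the values: [] → [3] → [3, 13] → [3, 13, 27] → [3, 13, 27, 32] → [3, 13, 27, 32, 52] → [3, 13, 27, 32, 52, 60] → [3, 13, 27, 32, 52, 60, 66] → [3, 13, 27, 32, 52, 60, 66, 83]
So `filtered[-1]` = 83

Answer: 83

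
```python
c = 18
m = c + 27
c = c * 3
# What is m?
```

Trace:
`c = 18` → c = 18
`m = c + 27` → m = 45
`c = c * 3` → c = 54
So m = 45

Answer: 45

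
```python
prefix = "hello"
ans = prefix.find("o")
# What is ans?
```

Trace:
`prefix = "hello"` → prefix = 'hello'
`ans = prefix.find("o")` → ans = 4
So ans = 4

Answer: 4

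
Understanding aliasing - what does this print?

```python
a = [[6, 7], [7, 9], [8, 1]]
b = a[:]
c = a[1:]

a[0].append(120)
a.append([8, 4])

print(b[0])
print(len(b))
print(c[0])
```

Key concept: slice with nested mutation.
Step by step:
`a = [[6, 7], [7, 9], [8, 1]]` → a = [[6, 7], [7, 9], [8, 1]]
`b = a[:]` → b = [[6, 7], [7, 9], [8, 1]]
`c = a[1:]` → c = [[7, 9], [8, 1]]
`a[0].append(120)` → a = [[6, 7, 120], [7, 9], [8, 1]]; b = [[6, 7, 120], [7, 9], [8, 1]]
`a.append([8, 4])` → a = [[6, 7, 120], [7, 9], [8, 1], [8, 4]]
`print(b[0])` → prints [6, 7, 120]
`print(len(b))` → prints 3
`print(c[0])` → prints [7, 9]

Answer:
[6, 7, 120]
3
[7, 9]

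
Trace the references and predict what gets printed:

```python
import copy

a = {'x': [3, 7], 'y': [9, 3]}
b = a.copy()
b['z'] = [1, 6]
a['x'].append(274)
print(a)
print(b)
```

Key concept: shallow copy of dict with mutable values.
Step by step:
`a = {'x': [3, 7], 'y': [9, 3]}` → a = {'x': [3, 7], 'y': [9, 3]}
`b = a.copy()` → b = {'x': [3, 7], 'y': [9, 3]}
`b['z'] = [1, 6]` → b = {'x': [3, 7], 'y': [9, 3], 'z': [1, 6]}
`a['x'].append(274)` → a = {'x': [3, 7, 274], 'y': [9, 3]}; b = {'x': [3, 7, 274], 'y': [9, 3], 'z': [1, 6]}
`print(a)` → prints {'x': [3, 7, 274], 'y': [9, 3]}
`print(b)` → prints {'x': [3, 7, 274], 'y': [9, 3], 'z': [1, 6]}

Answer:
{'x': [3, 7, 274], 'y': [9, 3]}
{'x': [3, 7, 274], 'y': [9, 3], 'z': [1, 6]}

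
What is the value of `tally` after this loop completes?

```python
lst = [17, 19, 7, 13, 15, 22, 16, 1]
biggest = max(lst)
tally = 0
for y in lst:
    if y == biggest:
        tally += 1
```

Count of max value 22 in [17, 19, 7, 13, 15, 22, 16, 1]
`tally` takes the values: 0 → 1

Answer: 1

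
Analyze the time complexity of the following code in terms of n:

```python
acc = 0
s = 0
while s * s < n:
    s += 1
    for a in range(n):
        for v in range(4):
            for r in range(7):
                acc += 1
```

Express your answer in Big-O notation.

Each loop level contributes: √n × n × 1 × 1. Multiplying the contributions gives O(n√n).

Answer: O(n√n)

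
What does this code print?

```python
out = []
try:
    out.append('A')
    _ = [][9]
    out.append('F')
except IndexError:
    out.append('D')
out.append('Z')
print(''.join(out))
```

Execution trace: 'A' (try body) → 'D' (except IndexError) → 'Z' (after the try/except). Output: ADZ

Answer: ADZ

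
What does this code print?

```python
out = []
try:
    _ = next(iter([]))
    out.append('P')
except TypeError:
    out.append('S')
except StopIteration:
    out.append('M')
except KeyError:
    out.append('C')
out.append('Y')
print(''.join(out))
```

Execution trace: 'M' (except StopIteration) → 'Y' (after the try/except). Output: MY

Answer: MY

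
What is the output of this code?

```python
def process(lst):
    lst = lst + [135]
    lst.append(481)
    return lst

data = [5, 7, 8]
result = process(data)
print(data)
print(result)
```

Key concept: rebinding parameter vs mutation.
Step by step:
`data = [5, 7, 8]` → data = [5, 7, 8]
`result = process(data)` → result = [5, 7, 8, 135, 481]
`print(data)` → prints [5, 7, 8]
`print(result)` → prints [5, 7, 8, 135, 481]

Answer:
[5, 7, 8]
[5, 7, 8, 135, 481]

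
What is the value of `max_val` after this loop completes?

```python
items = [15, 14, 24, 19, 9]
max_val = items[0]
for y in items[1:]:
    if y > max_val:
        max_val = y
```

Maximum of [15, 14, 24, 19, 9]
`max_val` takes the values: 15 → 24

Answer: 24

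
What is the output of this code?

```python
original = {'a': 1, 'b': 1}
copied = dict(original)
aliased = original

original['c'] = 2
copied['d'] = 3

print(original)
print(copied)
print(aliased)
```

Key concept: dict() creates copy, assignment creates alias.
Step by step:
`original = {'a': 1, 'b': 1}` → original = {'a': 1, 'b': 1}
`copied = dict(original)` → copied = {'a': 1, 'b': 1}
`aliased = original` → aliased = {'a': 1, 'b': 1} (same object as original)
`original['c'] = 2` → original = {'a': 1, 'b': 1, 'c': 2} (same object as aliased); aliased = {'a': 1, 'b': 1, 'c': 2} (same object as original)
`copied['d'] = 3` → copied = {'a': 1, 'b': 1, 'd': 3}
`print(original)` → prints {'a': 1, 'b': 1, 'c': 2}
`print(copied)` → prints {'a': 1, 'b': 1, 'd': 3}
`print(aliased)` → prints {'a': 1, 'b': 1, 'c': 2}

Answer:
{'a': 1, 'b': 1, 'c': 2}
{'a': 1, 'b': 1, 'd': 3}
{'a': 1, 'b': 1, 'c': 2}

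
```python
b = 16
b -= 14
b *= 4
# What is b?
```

Trace:
`b = 16` → b = 16
`b -= 14` → b = 2
`b *= 4` → b = 8
So b = 8

Answer: 8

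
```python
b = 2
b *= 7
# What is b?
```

Trace:
`b = 2` → b = 2
`b *= 7` → b = 14
So b = 14

Answer: 14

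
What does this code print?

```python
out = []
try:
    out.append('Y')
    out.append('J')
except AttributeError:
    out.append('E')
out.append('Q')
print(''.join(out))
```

Execution trace: 'Y' (try body) → 'J' (try body, no exception) → 'Q' (after the try/except). Output: YJQ

Answer: YJQ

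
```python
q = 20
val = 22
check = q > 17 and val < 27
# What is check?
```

Trace:
`q = 20` → q = 20
`val = 22` → val = 22
`check = q > 17 and val < 27` → check = True
So check = True

Answer: True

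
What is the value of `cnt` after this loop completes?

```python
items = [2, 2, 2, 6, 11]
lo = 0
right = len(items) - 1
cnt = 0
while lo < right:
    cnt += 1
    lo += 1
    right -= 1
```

Iterations until pointers meet (list length 5)
`cnt` takes the values: 0 → 1 → 2

Answer: 2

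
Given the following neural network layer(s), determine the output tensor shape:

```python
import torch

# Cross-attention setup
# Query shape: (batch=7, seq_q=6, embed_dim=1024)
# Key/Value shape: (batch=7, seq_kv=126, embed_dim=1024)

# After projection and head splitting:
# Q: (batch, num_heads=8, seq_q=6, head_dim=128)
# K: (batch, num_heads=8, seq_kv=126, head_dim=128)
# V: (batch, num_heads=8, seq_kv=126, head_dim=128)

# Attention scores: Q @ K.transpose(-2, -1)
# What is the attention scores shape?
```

Input: (7, 6, 1024) -> Output: (7, 8, 6, 126)

Answer: (7, 8, 6, 126)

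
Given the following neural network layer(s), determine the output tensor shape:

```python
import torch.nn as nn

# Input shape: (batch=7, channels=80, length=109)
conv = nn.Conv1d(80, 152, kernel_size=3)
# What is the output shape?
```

Input: (7, 80, 109) -> Output: (7, 152, 107)

Answer: (7, 152, 107)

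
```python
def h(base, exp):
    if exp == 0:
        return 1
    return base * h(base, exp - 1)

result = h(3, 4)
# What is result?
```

h(3, 4) = 3 * 3 * 3 * 3 = 81

Answer: 81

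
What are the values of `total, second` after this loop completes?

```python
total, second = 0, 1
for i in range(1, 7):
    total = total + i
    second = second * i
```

Sum and factorial of 1 to 6
`total, second` takes the values: (0, 1) → (1, 1) → (3, 1) → (3, 2) → (6, 2) → (6, 6) → (10, 6) → (10, 24) → (15, 24) → (15, 120) → (21, 120) → (21, 720)

Answer: 21, 720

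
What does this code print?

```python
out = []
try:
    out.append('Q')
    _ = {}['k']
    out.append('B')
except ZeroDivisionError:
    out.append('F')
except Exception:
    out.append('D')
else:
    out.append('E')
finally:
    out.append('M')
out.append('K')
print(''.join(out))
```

Execution trace: 'Q' (try body) → 'D' (except Exception) → 'M' (finally) → 'K' (after the try/except). Output: QDMK

Answer: QDMK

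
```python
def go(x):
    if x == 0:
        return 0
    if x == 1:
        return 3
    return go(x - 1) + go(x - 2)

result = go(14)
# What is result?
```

Build up from base cases: go(0)=0, go(1)=3, go(2)=3, go(3)=6, go(4)=9, go(5)=15, go(6)=24, ..., go(14)=1131

Answer: 1131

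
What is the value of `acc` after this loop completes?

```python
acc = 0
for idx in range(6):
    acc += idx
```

Sum of 0 to 5 = 15
`acc` takes the values: 0 → 1 → 3 → 6 → 10 → 15

Answer: 15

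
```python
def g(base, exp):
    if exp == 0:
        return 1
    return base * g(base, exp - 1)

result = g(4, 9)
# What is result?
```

g(4, 9) = 4 * 4 * 4 * 4 * 4 * 4 * 4 * 4 * 4 = 262144

Answer: 262144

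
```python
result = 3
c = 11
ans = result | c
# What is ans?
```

Trace:
`result = 3` → result = 3
`c = 11` → c = 11
`ans = result | c` → ans = 11
So ans = 11

Answer: 11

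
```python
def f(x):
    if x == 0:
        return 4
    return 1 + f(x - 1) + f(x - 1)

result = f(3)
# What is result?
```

f(x) = 1 + 2·f(x-1), f(0)=4. Closed form: (4+1)·2^3 - 1 = 39.

Answer: 39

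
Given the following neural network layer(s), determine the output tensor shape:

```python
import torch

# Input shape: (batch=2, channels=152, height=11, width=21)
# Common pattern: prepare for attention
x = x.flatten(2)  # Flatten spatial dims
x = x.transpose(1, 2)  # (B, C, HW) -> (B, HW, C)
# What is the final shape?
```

Input: (2, 152, 11, 21) -> after flatten(2): (2, 152, 231) -> Output: (2, 231, 152)

Answer: (2, 231, 152)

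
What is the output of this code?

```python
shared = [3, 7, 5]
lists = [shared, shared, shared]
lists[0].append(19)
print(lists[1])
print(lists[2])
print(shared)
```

Key concept: list of same reference.
Step by step:
`shared = [3, 7, 5]` → shared = [3, 7, 5]
`lists = [shared, shared, shared]` → lists = [[3, 7, 5], [3, 7, 5], [3, 7, 5]]
`lists[0].append(19)` → shared = [3, 7, 5, 19]; lists = [[3, 7, 5, 19], [3, 7, 5, 19], [3, 7, 5, 19]]
`print(lists[1])` → prints [3, 7, 5, 19]
`print(lists[2])` → prints [3, 7, 5, 19]
`print(shared)` → prints [3, 7, 5, 19]

Answer:
[3, 7, 5, 19]
[3, 7, 5, 19]
[3, 7, 5, 19]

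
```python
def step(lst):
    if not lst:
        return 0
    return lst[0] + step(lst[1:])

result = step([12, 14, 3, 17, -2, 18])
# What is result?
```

12 + 14 + 3 + 17 + (-2) + 18 + 0 = 62

Answer: 62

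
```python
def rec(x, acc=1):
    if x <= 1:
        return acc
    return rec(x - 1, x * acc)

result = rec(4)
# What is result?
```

Accumulator trace (n, acc): (4, 1) -> (3, 4) -> (2, 12) -> (1, 24) -> return 24

Answer: 24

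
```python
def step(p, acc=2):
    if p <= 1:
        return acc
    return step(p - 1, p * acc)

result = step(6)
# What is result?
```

Accumulator trace (n, acc): (6, 2) -> (5, 12) -> (4, 60) -> (3, 240) -> (2, 720) -> (1, 1440) -> return 1440

Answer: 1440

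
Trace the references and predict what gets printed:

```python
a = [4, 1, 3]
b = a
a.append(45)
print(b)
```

Key concept: basic list aliasing.
Step by step:
`a = [4, 1, 3]` → a = [4, 1, 3]
`b = a` → b = [4, 1, 3] (same object as a)
`a.append(45)` → a = [4, 1, 3, 45] (same object as b); b = [4, 1, 3, 45] (same object as a)
`print(b)` → prints [4, 1, 3, 45]

Answer: [4, 1, 3, 45]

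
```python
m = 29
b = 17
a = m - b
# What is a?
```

Trace:
`m = 29` → m = 29
`b = 17` → b = 17
`a = m - b` → a = 12
So a = 12

Answer: 12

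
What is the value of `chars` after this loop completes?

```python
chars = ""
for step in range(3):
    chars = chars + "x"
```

Repeat 'x' 3 times
`chars` takes the values: "" → "x" → "xx" → "xxx"

Answer: "xxx"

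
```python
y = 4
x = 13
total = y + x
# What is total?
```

Trace:
`y = 4` → y = 4
`x = 13` → x = 13
`total = y + x` → total = 17
So total = 17

Answer: 17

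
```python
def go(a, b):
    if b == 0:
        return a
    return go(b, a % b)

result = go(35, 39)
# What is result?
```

go(35, 39) -> go(39, 35) -> go(35, 4) -> go(4, 3) -> go(3, 1) -> go(1, 0) -> 1

Answer: 1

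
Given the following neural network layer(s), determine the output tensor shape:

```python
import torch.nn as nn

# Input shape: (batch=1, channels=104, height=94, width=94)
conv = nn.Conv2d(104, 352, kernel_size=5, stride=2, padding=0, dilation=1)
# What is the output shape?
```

Input: (1, 104, 94, 94) -> Output: (1, 352, 45, 45)

Answer: (1, 352, 45, 45)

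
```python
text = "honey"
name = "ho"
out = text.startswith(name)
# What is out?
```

Trace:
`text = "honey"` → text = 'honey'
`name = "ho"` → name = 'ho'
`out = text.startswith(name)` → out = True
So out = True

Answer: True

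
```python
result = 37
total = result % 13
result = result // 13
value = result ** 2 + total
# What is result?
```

Trace:
`result = 37` → result = 37
`total = result % 13` → total = 11
`result = result // 13` → result = 2
`value = result ** 2 + total` → value = 15
So result = 2

Answer: 2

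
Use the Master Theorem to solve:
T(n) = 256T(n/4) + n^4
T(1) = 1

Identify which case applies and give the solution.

a=256, b=4, f(n)=n^4. log_4(256) = 4. Since c=4 = 4, Case 2 applies: T(n) = Θ(n^log_b(a) · log n) = O(n^4 log n).

Answer: O(n^4 log n) - Case 2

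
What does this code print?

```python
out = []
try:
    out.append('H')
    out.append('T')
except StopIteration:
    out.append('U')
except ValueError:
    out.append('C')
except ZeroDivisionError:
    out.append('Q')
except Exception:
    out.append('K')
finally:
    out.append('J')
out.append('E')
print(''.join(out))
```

Execution trace: 'H' (try body) → 'T' (try body, no exception) → 'J' (finally) → 'E' (after the try/except). Output: HTJE

Answer: HTJE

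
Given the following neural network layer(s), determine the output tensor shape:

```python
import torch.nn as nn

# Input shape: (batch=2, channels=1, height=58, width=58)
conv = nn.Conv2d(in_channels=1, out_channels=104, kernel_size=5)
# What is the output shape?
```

Input: (2, 1, 58, 58) -> Output: (2, 104, 54, 54)

Answer: (2, 104, 54, 54)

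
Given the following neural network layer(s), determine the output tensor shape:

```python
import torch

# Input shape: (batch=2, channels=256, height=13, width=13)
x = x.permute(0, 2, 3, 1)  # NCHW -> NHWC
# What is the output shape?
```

Input: (2, 256, 13, 13) -> Output: (2, 13, 13, 256)

Answer: (2, 13, 13, 256)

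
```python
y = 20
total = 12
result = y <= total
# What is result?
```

Trace:
`y = 20` → y = 20
`total = 12` → total = 12
`result = y <= total` → result = False
So result = False

Answer: False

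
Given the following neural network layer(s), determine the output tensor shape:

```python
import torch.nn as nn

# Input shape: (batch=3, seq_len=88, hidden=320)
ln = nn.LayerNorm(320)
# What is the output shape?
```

Input: (3, 88, 320) -> Output: (3, 88, 320)

Answer: (3, 88, 320)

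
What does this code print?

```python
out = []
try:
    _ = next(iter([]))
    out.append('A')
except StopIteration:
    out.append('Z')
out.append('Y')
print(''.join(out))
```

Execution trace: 'Z' (except StopIteration) → 'Y' (after the try/except). Output: ZY

Answer: ZY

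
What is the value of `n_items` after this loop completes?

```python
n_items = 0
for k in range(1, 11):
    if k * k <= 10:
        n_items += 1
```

Count numbers where k² ≤ 10
`n_items` takes the values: 0 → 1 → 2 → 3

Answer: 3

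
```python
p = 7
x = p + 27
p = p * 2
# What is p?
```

Trace:
`p = 7` → p = 7
`x = p + 27` → x = 34
`p = p * 2` → p = 14
So p = 14

Answer: 14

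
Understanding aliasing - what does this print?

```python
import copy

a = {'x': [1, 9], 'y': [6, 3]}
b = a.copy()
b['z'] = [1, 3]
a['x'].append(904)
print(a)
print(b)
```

Key concept: shallow copy of dict with mutable values.
Step by step:
`a = {'x': [1, 9], 'y': [6, 3]}` → a = {'x': [1, 9], 'y': [6, 3]}
`b = a.copy()` → b = {'x': [1, 9], 'y': [6, 3]}
`b['z'] = [1, 3]` → b = {'x': [1, 9], 'y': [6, 3], 'z': [1, 3]}
`a['x'].append(904)` → a = {'x': [1, 9, 904], 'y': [6, 3]}; b = {'x': [1, 9, 904], 'y': [6, 3], 'z': [1, 3]}
`print(a)` → prints {'x': [1, 9, 904], 'y': [6, 3]}
`print(b)` → prints {'x': [1, 9, 904], 'y': [6, 3], 'z': [1, 3]}

Answer:
{'x': [1, 9, 904], 'y': [6, 3]}
{'x': [1, 9, 904], 'y': [6, 3], 'z': [1, 3]}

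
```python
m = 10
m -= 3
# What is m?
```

Trace:
`m = 10` → m = 10
`m -= 3` → m = 7
So m = 7

Answer: 7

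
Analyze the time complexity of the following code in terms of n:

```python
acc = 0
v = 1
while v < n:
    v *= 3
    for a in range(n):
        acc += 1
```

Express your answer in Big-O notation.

Each loop level contributes: log n × n. Multiplying the contributions gives O(n log n).

Answer: O(n log n)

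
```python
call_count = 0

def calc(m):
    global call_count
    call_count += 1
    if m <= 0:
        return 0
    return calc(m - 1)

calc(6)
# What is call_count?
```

Linear recursion stepping by 1: 7 calls from m=6 down to ≤0.

Answer: 7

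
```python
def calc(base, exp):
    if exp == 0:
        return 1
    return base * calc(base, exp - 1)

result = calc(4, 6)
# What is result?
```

calc(4, 6) = 4 * 4 * 4 * 4 * 4 * 4 = 4096

Answer: 4096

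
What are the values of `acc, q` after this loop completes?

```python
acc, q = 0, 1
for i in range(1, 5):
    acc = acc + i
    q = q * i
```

Sum and factorial of 1 to 4
`acc, q` takes the values: (0, 1) → (1, 1) → (3, 1) → (3, 2) → (6, 2) → (6, 6) → (10, 6) → (10, 24)

Answer: 10, 24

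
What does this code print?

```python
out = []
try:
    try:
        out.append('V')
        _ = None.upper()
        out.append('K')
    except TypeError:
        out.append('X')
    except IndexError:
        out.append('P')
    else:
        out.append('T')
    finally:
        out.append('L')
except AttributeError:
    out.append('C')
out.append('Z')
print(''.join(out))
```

Execution trace: 'V' (try body) → 'L' (finally) → 'C' (outer except AttributeError) → 'Z' (after the try/except). Output: VLCZ

Answer: VLCZ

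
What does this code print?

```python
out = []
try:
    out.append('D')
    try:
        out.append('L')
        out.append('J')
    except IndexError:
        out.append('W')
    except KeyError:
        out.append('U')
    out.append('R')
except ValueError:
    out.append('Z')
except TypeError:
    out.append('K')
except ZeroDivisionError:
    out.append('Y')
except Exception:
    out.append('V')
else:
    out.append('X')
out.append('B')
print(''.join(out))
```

Execution trace: 'D' (try body) → 'L' (inner try body) → 'J' (inner try body, no exception) → 'R' (try body, no exception) → 'X' (else) → 'B' (after the try/except). Output: DLJRXB

Answer: DLJRXB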